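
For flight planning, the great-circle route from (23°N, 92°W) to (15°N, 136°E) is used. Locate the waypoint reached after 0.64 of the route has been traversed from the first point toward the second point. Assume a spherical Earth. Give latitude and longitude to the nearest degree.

≈ (37°N, 178°E)

Convert each endpoint to a unit vector on the sphere (x = cos φ cos λ, y = cos φ sin λ, z = sin φ).
The central angle between the endpoints is δ = arccos(p₁·p₂) ≈ 2.087 rad (119.6°).
Interpolate at f = 0.64 with slerp weights a = sin((1−f)δ)/sin δ ≈ 0.785, b = sin(fδ)/sin δ ≈ 1.118.
p = a·p₁ + b·p₂ ≈ (-0.802, 0.028, 0.596); φ = arcsin(p_z) ≈ 36.60°, λ = atan2(p_y, p_x) ≈ 177.99°.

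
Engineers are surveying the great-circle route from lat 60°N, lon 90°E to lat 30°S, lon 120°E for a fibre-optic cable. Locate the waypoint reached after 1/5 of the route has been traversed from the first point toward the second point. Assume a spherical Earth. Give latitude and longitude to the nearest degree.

From cos δ = sin φ₁ sin φ₂ + cos φ₁ cos φ₂ cos Δλ, the central angle is δ ≈ 1.629 rad (93.3°).
Interpolate at f = 1/5 with slerp weights a = sin((1−f)δ)/sin δ ≈ 0.966, b = sin(fδ)/sin δ ≈ 0.321.
p = a·p₁ + b·p₂ ≈ (-0.139, 0.723, 0.676); φ = arcsin(p_z) ≈ 42.55°, λ = atan2(p_y, p_x) ≈ 100.86°.

≈ lat 43°N, lon 101°E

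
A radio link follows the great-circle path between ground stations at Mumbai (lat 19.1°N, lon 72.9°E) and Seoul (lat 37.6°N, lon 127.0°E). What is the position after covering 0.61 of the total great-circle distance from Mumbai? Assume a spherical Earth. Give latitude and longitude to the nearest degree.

≈ lat 33°N, lon 103°E

Convert each endpoint to a unit vector on the sphere (x = cos φ cos λ, y = cos φ sin λ, z = sin φ).
The central angle between the endpoints is δ = arccos(p₁·p₂) ≈ 0.878 rad (50.3°).
Interpolate at f = 0.61 with slerp weights a = sin((1−f)δ)/sin δ ≈ 0.436, b = sin(fδ)/sin δ ≈ 0.663.
p = a·p₁ + b·p₂ ≈ (-0.195, 0.814, 0.547); φ = arcsin(p_z) ≈ 33.19°, λ = atan2(p_y, p_x) ≈ 103.47°.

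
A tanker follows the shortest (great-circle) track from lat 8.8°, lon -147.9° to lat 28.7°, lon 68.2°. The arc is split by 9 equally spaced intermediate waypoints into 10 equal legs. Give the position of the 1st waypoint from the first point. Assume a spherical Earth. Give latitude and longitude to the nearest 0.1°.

≈ lat 18.3°, lon -156.9°

Write both endpoints as unit vectors p₁, p₂ with components (cos φ cos λ, cos φ sin λ, sin φ).
The central angle between the endpoints is δ = arccos(p₁·p₂) ≈ 2.248 rad (128.8°).
Interpolate at f = 1/10 with slerp weights a = sin((1−f)δ)/sin δ ≈ 1.154, b = sin(fδ)/sin δ ≈ 0.286.
p = a·p₁ + b·p₂ ≈ (-0.873, -0.373, 0.314); φ = arcsin(p_z) ≈ 18.30°, λ = atan2(p_y, p_x) ≈ -156.86°.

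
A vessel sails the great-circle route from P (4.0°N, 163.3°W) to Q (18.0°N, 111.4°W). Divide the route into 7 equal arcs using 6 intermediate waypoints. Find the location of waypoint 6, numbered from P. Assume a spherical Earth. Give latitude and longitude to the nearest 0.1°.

≈ (16.7°N, 119.2°W)

From cos δ = sin φ₁ sin φ₂ + cos φ₁ cos φ₂ cos Δλ, the central angle is δ ≈ 0.919 rad (52.6°).
Interpolate at f = 6/7 with slerp weights a = sin((1−f)δ)/sin δ ≈ 0.165, b = sin(fδ)/sin δ ≈ 0.891.
p = a·p₁ + b·p₂ ≈ (-0.467, -0.837, 0.287); φ = arcsin(p_z) ≈ 16.68°, λ = atan2(p_y, p_x) ≈ -119.15°.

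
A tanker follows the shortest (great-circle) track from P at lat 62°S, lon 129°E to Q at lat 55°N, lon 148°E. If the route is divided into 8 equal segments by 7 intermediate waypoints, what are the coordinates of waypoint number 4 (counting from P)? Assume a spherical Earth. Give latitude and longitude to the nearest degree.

≈ lat 4°S, lon 139°E

The haversine formula gives a central angle δ ≈ 2.059 rad (117.9°) between the endpoints.
Interpolate at f = 4/8 with slerp weights a = sin((1−f)δ)/sin δ ≈ 0.970, b = sin(fδ)/sin δ ≈ 0.970.
p = a·p₁ + b·p₂ ≈ (-0.758, 0.649, -0.062); φ = arcsin(p_z) ≈ -3.55°, λ = atan2(p_y, p_x) ≈ 139.46°.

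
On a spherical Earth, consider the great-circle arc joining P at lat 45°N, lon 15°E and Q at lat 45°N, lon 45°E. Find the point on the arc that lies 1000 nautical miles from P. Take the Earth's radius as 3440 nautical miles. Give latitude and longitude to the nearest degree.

The haversine formula gives a central angle δ ≈ 0.368 rad (21.1°) between the endpoints. The total great-circle distance is δ·R ≈ 0.368 × 3440 ≈ 1266 nmi, so the target fraction is f = 1000/1266 ≈ 0.790.
Interpolate at f ≈ 0.790 with slerp weights a = sin((1−f)δ)/sin δ ≈ 0.215, b = sin(fδ)/sin δ ≈ 0.797.
p = a·p₁ + b·p₂ ≈ (0.545, 0.438, 0.715); φ = arcsin(p_z) ≈ 45.66°, λ = atan2(p_y, p_x) ≈ 38.76°.

≈ lat 46°N, lon 39°E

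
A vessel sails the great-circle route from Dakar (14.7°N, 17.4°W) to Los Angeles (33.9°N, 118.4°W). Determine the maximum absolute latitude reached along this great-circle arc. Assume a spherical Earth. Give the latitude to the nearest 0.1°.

The great circle lies in the plane with unit normal n̂ = (p₁ × p₂)/|p₁ × p₂|.
Here n̂_z ≈ -0.788; the vertex latitude is φ_max = arccos|n̂_z| ≈ 38.0°.
Check via Clairaut: cos φ_max = |cos φ₁| · sin C = cos(14.7°)·sin(54.6°) ≈ 0.788, again giving ≈ 38.0°.

≈ 38.0°N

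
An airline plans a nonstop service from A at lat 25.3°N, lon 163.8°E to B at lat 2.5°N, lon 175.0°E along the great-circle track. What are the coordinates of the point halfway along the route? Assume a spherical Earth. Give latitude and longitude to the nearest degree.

≈ lat 14°N, lon 170°E

The haversine formula gives a central angle δ ≈ 0.440 rad (25.2°) between the endpoints.
Interpolate at f = 1/2 with slerp weights a = sin((1−f)δ)/sin δ ≈ 0.512, b = sin(fδ)/sin δ ≈ 0.512.
p = a·p₁ + b·p₂ ≈ (-0.955, 0.174, 0.241); φ = arcsin(p_z) ≈ 13.96°, λ = atan2(p_y, p_x) ≈ 169.68°.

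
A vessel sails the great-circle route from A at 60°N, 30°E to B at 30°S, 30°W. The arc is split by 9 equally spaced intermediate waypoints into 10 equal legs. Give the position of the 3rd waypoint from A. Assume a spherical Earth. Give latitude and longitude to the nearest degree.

Convert each endpoint to a unit vector on the sphere (x = cos φ cos λ, y = cos φ sin λ, z = sin φ).
The central angle between the endpoints is δ = arccos(p₁·p₂) ≈ 1.789 rad (102.5°).
Interpolate at f = 3/10 with slerp weights a = sin((1−f)δ)/sin δ ≈ 0.973, b = sin(fδ)/sin δ ≈ 0.524.
p = a·p₁ + b·p₂ ≈ (0.814, 0.016, 0.581); φ = arcsin(p_z) ≈ 35.49°, λ = atan2(p_y, p_x) ≈ 1.16°.

≈ 35°N, 1°E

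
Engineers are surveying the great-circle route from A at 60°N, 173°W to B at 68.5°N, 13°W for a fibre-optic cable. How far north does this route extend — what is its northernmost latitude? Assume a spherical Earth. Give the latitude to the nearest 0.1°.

The great circle lies in the plane with unit normal n̂ = (p₁ × p₂)/|p₁ × p₂|.
Here n̂_z ≈ +0.081; the vertex latitude is φ_max = arccos|n̂_z| ≈ 85.4°.
Check via Clairaut: cos φ_max = |cos φ₁| · sin C = cos(60.0°)·sin(9.3°) ≈ 0.081, again giving ≈ 85.4°.

≈ 85.4°N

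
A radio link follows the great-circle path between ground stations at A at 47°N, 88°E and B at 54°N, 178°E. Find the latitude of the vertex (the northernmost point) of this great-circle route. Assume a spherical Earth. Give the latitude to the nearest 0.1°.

≈ 60.2°N

The great circle lies in the plane with unit normal n̂ = (p₁ × p₂)/|p₁ × p₂|.
Here n̂_z ≈ +0.497; the vertex latitude is φ_max = arccos|n̂_z| ≈ 60.2°.
Check via Clairaut: cos φ_max = |cos φ₁| · sin C = cos(47.0°)·sin(46.8°) ≈ 0.497, again giving ≈ 60.2°.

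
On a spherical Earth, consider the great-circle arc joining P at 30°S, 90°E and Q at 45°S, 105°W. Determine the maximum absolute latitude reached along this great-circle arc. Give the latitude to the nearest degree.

≈ 81°S

The great circle lies in the plane with unit normal n̂ = (p₁ × p₂)/|p₁ × p₂|.
Here n̂_z ≈ +0.163; the vertex latitude is φ_max = arccos|n̂_z| ≈ 80.6°.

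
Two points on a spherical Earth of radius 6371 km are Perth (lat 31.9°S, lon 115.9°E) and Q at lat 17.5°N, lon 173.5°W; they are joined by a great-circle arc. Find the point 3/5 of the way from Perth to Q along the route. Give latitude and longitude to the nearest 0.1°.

The haversine formula gives a central angle δ ≈ 1.461 rad (83.7°) between the endpoints.
Interpolate at f = 3/5 with slerp weights a = sin((1−f)δ)/sin δ ≈ 0.555, b = sin(fδ)/sin δ ≈ 0.773.
p = a·p₁ + b·p₂ ≈ (-0.938, 0.340, -0.061); φ = arcsin(p_z) ≈ -3.48°, λ = atan2(p_y, p_x) ≈ 160.07°.

≈ lat 3.5°S, lon 160.1°E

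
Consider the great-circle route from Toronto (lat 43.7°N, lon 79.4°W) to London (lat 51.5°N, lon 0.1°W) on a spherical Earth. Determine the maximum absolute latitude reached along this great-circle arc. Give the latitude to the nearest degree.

≈ 56°N

The great circle lies in the plane with unit normal n̂ = (p₁ × p₂)/|p₁ × p₂|.
Here n̂_z ≈ +0.566; the vertex latitude is φ_max = arccos|n̂_z| ≈ 55.5°.
Check via Clairaut: cos φ_max = |cos φ₁| · sin C = cos(43.7°)·sin(51.5°) ≈ 0.566, again giving ≈ 55.5°.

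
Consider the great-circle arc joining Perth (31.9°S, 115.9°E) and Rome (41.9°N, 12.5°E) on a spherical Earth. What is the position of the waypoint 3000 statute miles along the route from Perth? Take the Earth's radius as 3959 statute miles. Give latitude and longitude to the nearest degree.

≈ 4°S, 81°E

The haversine formula gives a central angle δ ≈ 2.094 rad (120.0°) between the endpoints. The total great-circle distance is δ·R ≈ 2.094 × 3959 ≈ 8289 mi, so the target fraction is f = 3000/8289 ≈ 0.362.
Interpolate at f ≈ 0.362 with slerp weights a = sin((1−f)δ)/sin δ ≈ 1.122, b = sin(fδ)/sin δ ≈ 0.793.
p = a·p₁ + b·p₂ ≈ (0.160, 0.985, -0.063); φ = arcsin(p_z) ≈ -3.63°, λ = atan2(p_y, p_x) ≈ 80.76°.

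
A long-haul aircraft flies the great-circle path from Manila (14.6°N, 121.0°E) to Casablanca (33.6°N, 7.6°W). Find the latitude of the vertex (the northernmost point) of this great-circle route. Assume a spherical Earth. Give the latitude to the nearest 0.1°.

≈ 47.5°N

The great circle lies in the plane with unit normal n̂ = (p₁ × p₂)/|p₁ × p₂|.
Here n̂_z ≈ -0.676; the vertex latitude is φ_max = arccos|n̂_z| ≈ 47.5°.
Check via Clairaut: cos φ_max = |cos φ₁| · sin C = cos(14.6°)·sin(44.3°) ≈ 0.676, again giving ≈ 47.5°.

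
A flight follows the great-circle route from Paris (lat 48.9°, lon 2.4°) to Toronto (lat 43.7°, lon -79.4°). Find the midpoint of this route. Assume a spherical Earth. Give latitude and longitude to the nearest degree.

The haversine formula gives a central angle δ ≈ 0.942 rad (54.0°) between the endpoints.
Interpolate at f = 1/2 with slerp weights a = sin((1−f)δ)/sin δ ≈ 0.561, b = sin(fδ)/sin δ ≈ 0.561.
p = a·p₁ + b·p₂ ≈ (0.443, -0.383, 0.810); φ = arcsin(p_z) ≈ 54.14°, λ = atan2(p_y, p_x) ≈ -40.86°.

≈ lat 54°, lon -41°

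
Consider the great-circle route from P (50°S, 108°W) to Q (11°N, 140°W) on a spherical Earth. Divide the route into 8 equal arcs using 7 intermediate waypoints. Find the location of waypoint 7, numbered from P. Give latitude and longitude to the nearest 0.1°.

≈ (3.2°N, 136.9°W)

Write both endpoints as unit vectors p₁, p₂ with components (cos φ cos λ, cos φ sin λ, sin φ).
The central angle between the endpoints is δ = arccos(p₁·p₂) ≈ 1.171 rad (67.1°).
Interpolate at f = 7/8 with slerp weights a = sin((1−f)δ)/sin δ ≈ 0.158, b = sin(fδ)/sin δ ≈ 0.928.
p = a·p₁ + b·p₂ ≈ (-0.729, -0.682, 0.056); φ = arcsin(p_z) ≈ 3.19°, λ = atan2(p_y, p_x) ≈ -136.90°.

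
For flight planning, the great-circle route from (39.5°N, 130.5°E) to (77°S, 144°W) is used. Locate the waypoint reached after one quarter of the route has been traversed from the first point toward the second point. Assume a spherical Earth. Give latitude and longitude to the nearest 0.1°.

Write both endpoints as unit vectors p₁, p₂ with components (cos φ cos λ, cos φ sin λ, sin φ).
The central angle between the endpoints is δ = arccos(p₁·p₂) ≈ 2.222 rad (127.3°).
Interpolate at f = 1/4 with slerp weights a = sin((1−f)δ)/sin δ ≈ 1.252, b = sin(fδ)/sin δ ≈ 0.663.
p = a·p₁ + b·p₂ ≈ (-0.748, 0.647, 0.150); φ = arcsin(p_z) ≈ 8.63°, λ = atan2(p_y, p_x) ≈ 139.15°.

≈ (8.6°N, 139.2°E)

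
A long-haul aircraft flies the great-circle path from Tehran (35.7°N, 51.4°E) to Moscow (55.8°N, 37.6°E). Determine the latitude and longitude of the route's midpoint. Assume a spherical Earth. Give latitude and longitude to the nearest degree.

≈ 46°N, 46°E

Write both endpoints as unit vectors p₁, p₂ with components (cos φ cos λ, cos φ sin λ, sin φ).
The central angle between the endpoints is δ = arccos(p₁·p₂) ≈ 0.387 rad (22.2°).
Interpolate at f = 1/2 with slerp weights a = sin((1−f)δ)/sin δ ≈ 0.510, b = sin(fδ)/sin δ ≈ 0.510.
p = a·p₁ + b·p₂ ≈ (0.485, 0.498, 0.719); φ = arcsin(p_z) ≈ 45.95°, λ = atan2(p_y, p_x) ≈ 45.76°.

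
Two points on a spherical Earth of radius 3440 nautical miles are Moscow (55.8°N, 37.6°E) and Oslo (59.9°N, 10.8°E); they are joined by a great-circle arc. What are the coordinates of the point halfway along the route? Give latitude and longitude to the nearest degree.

From cos δ = sin φ₁ sin φ₂ + cos φ₁ cos φ₂ cos Δλ, the central angle is δ ≈ 0.257 rad (14.7°).
Interpolate at f = 1/2 with slerp weights a = sin((1−f)δ)/sin δ ≈ 0.504, b = sin(fδ)/sin δ ≈ 0.504.
p = a·p₁ + b·p₂ ≈ (0.473, 0.220, 0.853); φ = arcsin(p_z) ≈ 58.56°, λ = atan2(p_y, p_x) ≈ 24.98°.

≈ (59°N, 25°E)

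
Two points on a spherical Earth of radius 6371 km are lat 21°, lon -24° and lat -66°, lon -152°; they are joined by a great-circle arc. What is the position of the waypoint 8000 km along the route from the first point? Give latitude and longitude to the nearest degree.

≈ lat -45°, lon -55°

From cos δ = sin φ₁ sin φ₂ + cos φ₁ cos φ₂ cos Δλ, the central angle is δ ≈ 2.167 rad (124.1°). The total great-circle distance is δ·R ≈ 2.167 × 6371 ≈ 13803 km, so the target fraction is f = 8000/13803 ≈ 0.580.
Interpolate at f ≈ 0.580 with slerp weights a = sin((1−f)δ)/sin δ ≈ 0.955, b = sin(fδ)/sin δ ≈ 1.149.
p = a·p₁ + b·p₂ ≈ (0.402, -0.582, -0.707); φ = arcsin(p_z) ≈ -45.02°, λ = atan2(p_y, p_x) ≈ -55.39°.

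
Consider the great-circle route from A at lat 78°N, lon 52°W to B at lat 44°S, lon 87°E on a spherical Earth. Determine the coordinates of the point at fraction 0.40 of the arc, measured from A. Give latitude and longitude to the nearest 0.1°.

≈ lat 40.1°N, lon 70.1°E

Convert each endpoint to a unit vector on the sphere (x = cos φ cos λ, y = cos φ sin λ, z = sin φ).
The central angle between the endpoints is δ = arccos(p₁·p₂) ≈ 2.485 rad (142.4°).
Interpolate at f = 0.40 with slerp weights a = sin((1−f)δ)/sin δ ≈ 1.634, b = sin(fδ)/sin δ ≈ 1.374.
p = a·p₁ + b·p₂ ≈ (0.261, 0.719, 0.644); φ = arcsin(p_z) ≈ 40.07°, λ = atan2(p_y, p_x) ≈ 70.07°.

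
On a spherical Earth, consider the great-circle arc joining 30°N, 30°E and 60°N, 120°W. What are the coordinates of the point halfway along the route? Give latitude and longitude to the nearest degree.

The haversine formula gives a central angle δ ≈ 1.513 rad (86.7°) between the endpoints.
Interpolate at f = 1/2 with slerp weights a = sin((1−f)δ)/sin δ ≈ 0.687, b = sin(fδ)/sin δ ≈ 0.687.
p = a·p₁ + b·p₂ ≈ (0.344, -0.000, 0.939); φ = arcsin(p_z) ≈ 69.90°, λ = atan2(p_y, p_x) ≈ -0.00°.

≈ 70°N, 0°E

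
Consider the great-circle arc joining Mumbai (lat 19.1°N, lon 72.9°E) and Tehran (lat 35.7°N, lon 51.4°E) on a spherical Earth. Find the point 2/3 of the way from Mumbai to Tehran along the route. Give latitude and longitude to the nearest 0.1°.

The haversine formula gives a central angle δ ≈ 0.440 rad (25.2°) between the endpoints.
Interpolate at f = 2/3 with slerp weights a = sin((1−f)δ)/sin δ ≈ 0.343, b = sin(fδ)/sin δ ≈ 0.679.
p = a·p₁ + b·p₂ ≈ (0.439, 0.741, 0.508); φ = arcsin(p_z) ≈ 30.56°, λ = atan2(p_y, p_x) ≈ 59.33°.

≈ lat 30.6°N, lon 59.3°E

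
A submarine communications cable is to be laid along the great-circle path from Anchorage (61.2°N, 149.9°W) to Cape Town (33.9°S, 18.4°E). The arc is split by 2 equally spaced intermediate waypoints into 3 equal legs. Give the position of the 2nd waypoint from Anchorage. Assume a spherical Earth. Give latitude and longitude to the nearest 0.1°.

≈ 15.8°N, 8.9°E

Convert each endpoint to a unit vector on the sphere (x = cos φ cos λ, y = cos φ sin λ, z = sin φ).
The central angle between the endpoints is δ = arccos(p₁·p₂) ≈ 2.647 rad (151.7°).
Interpolate at f = 2/3 with slerp weights a = sin((1−f)δ)/sin δ ≈ 1.628, b = sin(fδ)/sin δ ≈ 2.068.
p = a·p₁ + b·p₂ ≈ (0.950, 0.149, 0.273); φ = arcsin(p_z) ≈ 15.84°, λ = atan2(p_y, p_x) ≈ 8.88°.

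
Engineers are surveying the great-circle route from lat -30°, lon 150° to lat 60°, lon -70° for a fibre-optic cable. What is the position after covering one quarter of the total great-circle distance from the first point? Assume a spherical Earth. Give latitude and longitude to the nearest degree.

≈ lat 1°, lon 167°

From cos δ = sin φ₁ sin φ₂ + cos φ₁ cos φ₂ cos Δλ, the central angle is δ ≈ 2.441 rad (139.9°).
Interpolate at f = 1/4 with slerp weights a = sin((1−f)δ)/sin δ ≈ 1.500, b = sin(fδ)/sin δ ≈ 0.889.
p = a·p₁ + b·p₂ ≈ (-0.973, 0.231, 0.020); φ = arcsin(p_z) ≈ 1.17°, λ = atan2(p_y, p_x) ≈ 166.61°.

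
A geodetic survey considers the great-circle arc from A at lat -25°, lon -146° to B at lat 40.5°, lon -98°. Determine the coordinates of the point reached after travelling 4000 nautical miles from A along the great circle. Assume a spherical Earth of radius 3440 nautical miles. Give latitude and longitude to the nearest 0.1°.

The haversine formula gives a central angle δ ≈ 1.383 rad (79.2°) between the endpoints. The total great-circle distance is δ·R ≈ 1.383 × 3440 ≈ 4758 nmi, so the target fraction is f = 4000/4758 ≈ 0.841.
Interpolate at f ≈ 0.841 with slerp weights a = sin((1−f)δ)/sin δ ≈ 0.222, b = sin(fδ)/sin δ ≈ 0.934.
p = a·p₁ + b·p₂ ≈ (-0.266, -0.816, 0.513); φ = arcsin(p_z) ≈ 30.85°, λ = atan2(p_y, p_x) ≈ -108.05°.

≈ lat 30.9°, lon -108.0°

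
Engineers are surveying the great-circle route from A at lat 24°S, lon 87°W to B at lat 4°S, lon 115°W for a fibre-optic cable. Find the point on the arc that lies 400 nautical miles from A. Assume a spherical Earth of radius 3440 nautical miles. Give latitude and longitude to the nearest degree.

Convert each endpoint to a unit vector on the sphere (x = cos φ cos λ, y = cos φ sin λ, z = sin φ).
The central angle between the endpoints is δ = arccos(p₁·p₂) ≈ 0.586 rad (33.6°). The total great-circle distance is δ·R ≈ 0.586 × 3440 ≈ 2017 nmi, so the target fraction is f = 400/2017 ≈ 0.198.
Interpolate at f ≈ 0.198 with slerp weights a = sin((1−f)δ)/sin δ ≈ 0.819, b = sin(fδ)/sin δ ≈ 0.210.
p = a·p₁ + b·p₂ ≈ (-0.049, -0.936, -0.348); φ = arcsin(p_z) ≈ -20.34°, λ = atan2(p_y, p_x) ≈ -93.01°.

≈ lat 20°S, lon 93°W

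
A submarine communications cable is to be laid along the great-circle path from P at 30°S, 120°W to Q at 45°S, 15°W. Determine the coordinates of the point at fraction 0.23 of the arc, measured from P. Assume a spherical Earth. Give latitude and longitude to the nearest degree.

≈ 42°S, 103°W

Convert each endpoint to a unit vector on the sphere (x = cos φ cos λ, y = cos φ sin λ, z = sin φ).
The central angle between the endpoints is δ = arccos(p₁·p₂) ≈ 1.374 rad (78.8°).
Interpolate at f = 0.23 with slerp weights a = sin((1−f)δ)/sin δ ≈ 0.889, b = sin(fδ)/sin δ ≈ 0.317.
p = a·p₁ + b·p₂ ≈ (-0.168, -0.724, -0.668); φ = arcsin(p_z) ≈ -41.95°, λ = atan2(p_y, p_x) ≈ -103.08°.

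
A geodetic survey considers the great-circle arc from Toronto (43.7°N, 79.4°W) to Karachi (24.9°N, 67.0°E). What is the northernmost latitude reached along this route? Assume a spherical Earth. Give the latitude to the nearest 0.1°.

≈ 68.0°N

The great circle lies in the plane with unit normal n̂ = (p₁ × p₂)/|p₁ × p₂|.
Here n̂_z ≈ +0.375; the vertex latitude is φ_max = arccos|n̂_z| ≈ 68.0°.
Check via Clairaut: cos φ_max = |cos φ₁| · sin C = cos(43.7°)·sin(31.3°) ≈ 0.375, again giving ≈ 68.0°.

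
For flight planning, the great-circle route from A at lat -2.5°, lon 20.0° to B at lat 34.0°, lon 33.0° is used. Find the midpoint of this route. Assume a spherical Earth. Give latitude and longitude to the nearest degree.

Convert each endpoint to a unit vector on the sphere (x = cos φ cos λ, y = cos φ sin λ, z = sin φ).
The central angle between the endpoints is δ = arccos(p₁·p₂) ≈ 0.672 rad (38.5°).
Interpolate at f = 1/2 with slerp weights a = sin((1−f)δ)/sin δ ≈ 0.530, b = sin(fδ)/sin δ ≈ 0.530.
p = a·p₁ + b·p₂ ≈ (0.865, 0.420, 0.273); φ = arcsin(p_z) ≈ 15.85°, λ = atan2(p_y, p_x) ≈ 25.89°.

≈ lat 16°, lon 26°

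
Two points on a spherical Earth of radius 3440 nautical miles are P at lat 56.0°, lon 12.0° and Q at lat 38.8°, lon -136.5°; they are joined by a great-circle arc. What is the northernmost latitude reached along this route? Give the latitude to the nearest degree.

≈ 77°

The great circle lies in the plane with unit normal n̂ = (p₁ × p₂)/|p₁ × p₂|.
Here n̂_z ≈ -0.230; the vertex latitude is φ_max = arccos|n̂_z| ≈ 76.7°.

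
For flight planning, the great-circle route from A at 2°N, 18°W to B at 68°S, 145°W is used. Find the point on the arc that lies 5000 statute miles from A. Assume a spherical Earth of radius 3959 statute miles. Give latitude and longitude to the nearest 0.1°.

≈ 63.5°S, 59.4°W

Convert each endpoint to a unit vector on the sphere (x = cos φ cos λ, y = cos φ sin λ, z = sin φ).
The central angle between the endpoints is δ = arccos(p₁·p₂) ≈ 1.831 rad (104.9°). The total great-circle distance is δ·R ≈ 1.831 × 3959 ≈ 7251 mi, so the target fraction is f = 5000/7251 ≈ 0.690.
Interpolate at f ≈ 0.690 with slerp weights a = sin((1−f)δ)/sin δ ≈ 0.557, b = sin(fδ)/sin δ ≈ 0.986.
p = a·p₁ + b·p₂ ≈ (0.227, -0.384, -0.895); φ = arcsin(p_z) ≈ -63.51°, λ = atan2(p_y, p_x) ≈ -59.42°.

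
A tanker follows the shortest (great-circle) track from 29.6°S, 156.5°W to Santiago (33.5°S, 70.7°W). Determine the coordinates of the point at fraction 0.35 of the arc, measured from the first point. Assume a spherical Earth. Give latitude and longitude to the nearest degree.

≈ 38°S, 128°W

The haversine formula gives a central angle δ ≈ 1.239 rad (71.0°) between the endpoints.
Interpolate at f = 0.35 with slerp weights a = sin((1−f)δ)/sin δ ≈ 0.763, b = sin(fδ)/sin δ ≈ 0.444.
p = a·p₁ + b·p₂ ≈ (-0.486, -0.614, -0.622); φ = arcsin(p_z) ≈ -38.46°, λ = atan2(p_y, p_x) ≈ -128.33°.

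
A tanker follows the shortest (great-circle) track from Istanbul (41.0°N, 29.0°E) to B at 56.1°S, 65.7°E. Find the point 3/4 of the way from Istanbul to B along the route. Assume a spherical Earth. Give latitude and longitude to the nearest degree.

Write both endpoints as unit vectors p₁, p₂ with components (cos φ cos λ, cos φ sin λ, sin φ).
The central angle between the endpoints is δ = arccos(p₁·p₂) ≈ 1.779 rad (101.9°).
Interpolate at f = 3/4 with slerp weights a = sin((1−f)δ)/sin δ ≈ 0.440, b = sin(fδ)/sin δ ≈ 0.994.
p = a·p₁ + b·p₂ ≈ (0.518, 0.666, -0.536); φ = arcsin(p_z) ≈ -32.43°, λ = atan2(p_y, p_x) ≈ 52.11°.

≈ 32°S, 52°E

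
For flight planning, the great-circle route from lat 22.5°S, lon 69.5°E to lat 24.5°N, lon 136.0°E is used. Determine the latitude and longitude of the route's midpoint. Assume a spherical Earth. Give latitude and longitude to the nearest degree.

Convert each endpoint to a unit vector on the sphere (x = cos φ cos λ, y = cos φ sin λ, z = sin φ).
The central angle between the endpoints is δ = arccos(p₁·p₂) ≈ 1.393 rad (79.8°).
Interpolate at f = 1/2 with slerp weights a = sin((1−f)δ)/sin δ ≈ 0.652, b = sin(fδ)/sin δ ≈ 0.652.
p = a·p₁ + b·p₂ ≈ (-0.216, 0.976, 0.021); φ = arcsin(p_z) ≈ 1.20°, λ = atan2(p_y, p_x) ≈ 102.46°.

≈ lat 1°N, lon 102°E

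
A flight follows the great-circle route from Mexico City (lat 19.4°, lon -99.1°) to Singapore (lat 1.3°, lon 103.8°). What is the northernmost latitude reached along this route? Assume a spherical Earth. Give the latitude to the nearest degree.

The great circle lies in the plane with unit normal n̂ = (p₁ × p₂)/|p₁ × p₂|.
Here n̂_z ≈ -0.722; the vertex latitude is φ_max = arccos|n̂_z| ≈ 43.8°.
Check via Clairaut: cos φ_max = |cos φ₁| · sin C = cos(19.4°)·sin(49.9°) ≈ 0.722, again giving ≈ 43.8°.

≈ 44°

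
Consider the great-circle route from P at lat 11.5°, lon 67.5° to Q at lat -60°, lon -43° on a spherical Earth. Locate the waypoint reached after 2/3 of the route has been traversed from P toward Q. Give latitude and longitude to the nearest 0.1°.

From cos δ = sin φ₁ sin φ₂ + cos φ₁ cos φ₂ cos Δλ, the central angle is δ ≈ 1.922 rad (110.1°).
Interpolate at f = 2/3 with slerp weights a = sin((1−f)δ)/sin δ ≈ 0.637, b = sin(fδ)/sin δ ≈ 1.021.
p = a·p₁ + b·p₂ ≈ (0.612, 0.228, -0.757); φ = arcsin(p_z) ≈ -49.21°, λ = atan2(p_y, p_x) ≈ 20.46°.

≈ lat -49.2°, lon 20.5°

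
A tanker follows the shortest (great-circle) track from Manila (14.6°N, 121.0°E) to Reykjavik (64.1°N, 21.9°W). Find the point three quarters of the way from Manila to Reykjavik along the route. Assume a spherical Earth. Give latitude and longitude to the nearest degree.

≈ (75°N, 45°E)

Convert each endpoint to a unit vector on the sphere (x = cos φ cos λ, y = cos φ sin λ, z = sin φ).
The central angle between the endpoints is δ = arccos(p₁·p₂) ≈ 1.681 rad (96.3°).
Interpolate at f = 3/4 with slerp weights a = sin((1−f)δ)/sin δ ≈ 0.411, b = sin(fδ)/sin δ ≈ 0.958.
p = a·p₁ + b·p₂ ≈ (0.184, 0.184, 0.966); φ = arcsin(p_z) ≈ 74.91°, λ = atan2(p_y, p_x) ≈ 45.11°.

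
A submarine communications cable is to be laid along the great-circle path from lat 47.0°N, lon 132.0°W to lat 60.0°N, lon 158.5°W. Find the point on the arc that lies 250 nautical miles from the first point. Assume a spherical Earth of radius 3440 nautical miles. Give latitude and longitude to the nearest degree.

≈ lat 50°N, lon 136°W

Convert each endpoint to a unit vector on the sphere (x = cos φ cos λ, y = cos φ sin λ, z = sin φ).
The central angle between the endpoints is δ = arccos(p₁·p₂) ≈ 0.352 rad (20.2°). The total great-circle distance is δ·R ≈ 0.352 × 3440 ≈ 1212 nmi, so the target fraction is f = 250/1212 ≈ 0.206.
Interpolate at f ≈ 0.206 with slerp weights a = sin((1−f)δ)/sin δ ≈ 0.800, b = sin(fδ)/sin δ ≈ 0.210.
p = a·p₁ + b·p₂ ≈ (-0.463, -0.444, 0.767); φ = arcsin(p_z) ≈ 50.10°, λ = atan2(p_y, p_x) ≈ -136.20°.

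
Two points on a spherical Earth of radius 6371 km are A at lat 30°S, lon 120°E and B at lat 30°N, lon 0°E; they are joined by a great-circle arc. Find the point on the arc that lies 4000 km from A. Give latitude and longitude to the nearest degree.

Write both endpoints as unit vectors p₁, p₂ with components (cos φ cos λ, cos φ sin λ, sin φ).
The central angle between the endpoints is δ = arccos(p₁·p₂) ≈ 2.246 rad (128.7°). The total great-circle distance is δ·R ≈ 2.246 × 6371 ≈ 14309 km, so the target fraction is f = 4000/14309 ≈ 0.280.
Interpolate at f ≈ 0.280 with slerp weights a = sin((1−f)δ)/sin δ ≈ 1.280, b = sin(fδ)/sin δ ≈ 0.752.
p = a·p₁ + b·p₂ ≈ (0.098, 0.960, -0.264); φ = arcsin(p_z) ≈ -15.28°, λ = atan2(p_y, p_x) ≈ 84.19°.

≈ lat 15°S, lon 84°E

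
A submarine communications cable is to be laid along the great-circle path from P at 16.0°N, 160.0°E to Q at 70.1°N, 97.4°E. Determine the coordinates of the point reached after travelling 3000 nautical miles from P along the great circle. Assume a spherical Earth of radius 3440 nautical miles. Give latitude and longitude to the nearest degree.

Convert each endpoint to a unit vector on the sphere (x = cos φ cos λ, y = cos φ sin λ, z = sin φ).
The central angle between the endpoints is δ = arccos(p₁·p₂) ≈ 1.149 rad (65.8°). The total great-circle distance is δ·R ≈ 1.149 × 3440 ≈ 3951 nmi, so the target fraction is f = 3000/3951 ≈ 0.759.
Interpolate at f ≈ 0.759 with slerp weights a = sin((1−f)δ)/sin δ ≈ 0.299, b = sin(fδ)/sin δ ≈ 0.839.
p = a·p₁ + b·p₂ ≈ (-0.307, 0.382, 0.872); φ = arcsin(p_z) ≈ 60.66°, λ = atan2(p_y, p_x) ≈ 128.82°.

≈ 61°N, 129°E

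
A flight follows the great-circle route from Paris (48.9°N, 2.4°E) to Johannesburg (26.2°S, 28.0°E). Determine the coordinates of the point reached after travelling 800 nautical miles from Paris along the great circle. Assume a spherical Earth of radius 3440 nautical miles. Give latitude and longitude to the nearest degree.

From cos δ = sin φ₁ sin φ₂ + cos φ₁ cos φ₂ cos Δλ, the central angle is δ ≈ 1.370 rad (78.5°). The total great-circle distance is δ·R ≈ 1.370 × 3440 ≈ 4714 nmi, so the target fraction is f = 800/4714 ≈ 0.170.
Interpolate at f ≈ 0.170 with slerp weights a = sin((1−f)δ)/sin δ ≈ 0.926, b = sin(fδ)/sin δ ≈ 0.235.
p = a·p₁ + b·p₂ ≈ (0.795, 0.125, 0.594); φ = arcsin(p_z) ≈ 36.45°, λ = atan2(p_y, p_x) ≈ 8.91°.

≈ 36°N, 9°E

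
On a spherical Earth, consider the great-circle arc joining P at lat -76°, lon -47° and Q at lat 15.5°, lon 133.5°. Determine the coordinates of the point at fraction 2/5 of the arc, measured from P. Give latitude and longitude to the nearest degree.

≈ lat -56°, lon 134°

Convert each endpoint to a unit vector on the sphere (x = cos φ cos λ, y = cos φ sin λ, z = sin φ).
The central angle between the endpoints is δ = arccos(p₁·p₂) ≈ 2.086 rad (119.5°).
Interpolate at f = 2/5 with slerp weights a = sin((1−f)δ)/sin δ ≈ 1.091, b = sin(fδ)/sin δ ≈ 0.851.
p = a·p₁ + b·p₂ ≈ (-0.385, 0.402, -0.831); φ = arcsin(p_z) ≈ -56.20°, λ = atan2(p_y, p_x) ≈ 133.74°.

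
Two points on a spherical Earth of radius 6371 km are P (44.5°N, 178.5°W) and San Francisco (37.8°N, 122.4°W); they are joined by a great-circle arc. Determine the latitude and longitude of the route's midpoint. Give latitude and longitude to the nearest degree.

Write both endpoints as unit vectors p₁, p₂ with components (cos φ cos λ, cos φ sin λ, sin φ).
The central angle between the endpoints is δ = arccos(p₁·p₂) ≈ 0.732 rad (41.9°).
Interpolate at f = 1/2 with slerp weights a = sin((1−f)δ)/sin δ ≈ 0.535, b = sin(fδ)/sin δ ≈ 0.535.
p = a·p₁ + b·p₂ ≈ (-0.608, -0.367, 0.703); φ = arcsin(p_z) ≈ 44.71°, λ = atan2(p_y, p_x) ≈ -148.89°.

≈ (45°N, 149°W)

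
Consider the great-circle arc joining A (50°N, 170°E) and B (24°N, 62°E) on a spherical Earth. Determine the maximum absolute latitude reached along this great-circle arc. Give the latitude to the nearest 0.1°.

≈ 55.7°N

The great circle lies in the plane with unit normal n̂ = (p₁ × p₂)/|p₁ × p₂|.
Here n̂_z ≈ -0.563; the vertex latitude is φ_max = arccos|n̂_z| ≈ 55.7°.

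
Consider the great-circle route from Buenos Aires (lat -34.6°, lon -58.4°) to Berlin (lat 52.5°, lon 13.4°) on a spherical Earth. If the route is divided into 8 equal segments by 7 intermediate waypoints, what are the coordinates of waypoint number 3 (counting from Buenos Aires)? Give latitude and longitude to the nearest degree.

The haversine formula gives a central angle δ ≈ 1.869 rad (107.1°) between the endpoints.
Interpolate at f = 3/8 with slerp weights a = sin((1−f)δ)/sin δ ≈ 0.963, b = sin(fδ)/sin δ ≈ 0.675.
p = a·p₁ + b·p₂ ≈ (0.815, -0.580, -0.011); φ = arcsin(p_z) ≈ -0.65°, λ = atan2(p_y, p_x) ≈ -35.43°.

≈ lat -1°, lon -35°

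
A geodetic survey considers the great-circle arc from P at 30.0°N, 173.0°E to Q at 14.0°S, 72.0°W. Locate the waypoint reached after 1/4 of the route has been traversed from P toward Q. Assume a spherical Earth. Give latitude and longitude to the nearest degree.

≈ 26°N, 154°W

Write both endpoints as unit vectors p₁, p₂ with components (cos φ cos λ, cos φ sin λ, sin φ).
The central angle between the endpoints is δ = arccos(p₁·p₂) ≈ 2.067 rad (118.4°).
Interpolate at f = 1/4 with slerp weights a = sin((1−f)δ)/sin δ ≈ 1.137, b = sin(fδ)/sin δ ≈ 0.562.
p = a·p₁ + b·p₂ ≈ (-0.809, -0.398, 0.433); φ = arcsin(p_z) ≈ 25.63°, λ = atan2(p_y, p_x) ≈ -153.77°.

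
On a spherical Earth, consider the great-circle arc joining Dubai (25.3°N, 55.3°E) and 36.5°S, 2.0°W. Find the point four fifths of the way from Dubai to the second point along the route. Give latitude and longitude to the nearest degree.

≈ 25°S, 12°E

Write both endpoints as unit vectors p₁, p₂ with components (cos φ cos λ, cos φ sin λ, sin φ).
The central angle between the endpoints is δ = arccos(p₁·p₂) ≈ 1.432 rad (82.0°).
Interpolate at f = 4/5 with slerp weights a = sin((1−f)δ)/sin δ ≈ 0.285, b = sin(fδ)/sin δ ≈ 0.920.
p = a·p₁ + b·p₂ ≈ (0.886, 0.186, -0.425); φ = arcsin(p_z) ≈ -25.16°, λ = atan2(p_y, p_x) ≈ 11.87°.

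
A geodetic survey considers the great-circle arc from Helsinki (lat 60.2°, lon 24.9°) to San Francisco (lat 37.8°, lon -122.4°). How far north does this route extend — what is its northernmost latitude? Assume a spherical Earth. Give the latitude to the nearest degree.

The great circle lies in the plane with unit normal n̂ = (p₁ × p₂)/|p₁ × p₂|.
Here n̂_z ≈ -0.217; the vertex latitude is φ_max = arccos|n̂_z| ≈ 77.5°.

≈ 77°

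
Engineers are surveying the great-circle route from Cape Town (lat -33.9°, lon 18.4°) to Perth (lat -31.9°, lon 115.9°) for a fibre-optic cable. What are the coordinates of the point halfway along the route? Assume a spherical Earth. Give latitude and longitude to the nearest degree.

≈ lat -44°, lon 68°

Convert each endpoint to a unit vector on the sphere (x = cos φ cos λ, y = cos φ sin λ, z = sin φ).
The central angle between the endpoints is δ = arccos(p₁·p₂) ≈ 1.367 rad (78.3°).
Interpolate at f = 1/2 with slerp weights a = sin((1−f)δ)/sin δ ≈ 0.645, b = sin(fδ)/sin δ ≈ 0.645.
p = a·p₁ + b·p₂ ≈ (0.269, 0.661, -0.700); φ = arcsin(p_z) ≈ -44.45°, λ = atan2(p_y, p_x) ≈ 67.89°.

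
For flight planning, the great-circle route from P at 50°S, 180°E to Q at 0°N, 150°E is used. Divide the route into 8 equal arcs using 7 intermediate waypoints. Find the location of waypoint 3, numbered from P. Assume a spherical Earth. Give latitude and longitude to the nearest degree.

The haversine formula gives a central angle δ ≈ 0.980 rad (56.2°) between the endpoints.
Interpolate at f = 3/8 with slerp weights a = sin((1−f)δ)/sin δ ≈ 0.692, b = sin(fδ)/sin δ ≈ 0.433.
p = a·p₁ + b·p₂ ≈ (-0.820, 0.216, -0.530); φ = arcsin(p_z) ≈ -32.03°, λ = atan2(p_y, p_x) ≈ 165.22°.

≈ 32°S, 165°E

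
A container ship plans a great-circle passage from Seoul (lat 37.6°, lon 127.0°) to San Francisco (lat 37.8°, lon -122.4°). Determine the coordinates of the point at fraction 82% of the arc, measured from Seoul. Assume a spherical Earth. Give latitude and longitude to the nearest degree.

≈ lat 46°, lon -138°

Write both endpoints as unit vectors p₁, p₂ with components (cos φ cos λ, cos φ sin λ, sin φ).
The central angle between the endpoints is δ = arccos(p₁·p₂) ≈ 1.416 rad (81.2°).
Interpolate at f = 0.82 with slerp weights a = sin((1−f)δ)/sin δ ≈ 0.255, b = sin(fδ)/sin δ ≈ 0.928.
p = a·p₁ + b·p₂ ≈ (-0.515, -0.458, 0.725); φ = arcsin(p_z) ≈ 46.45°, λ = atan2(p_y, p_x) ≈ -138.35°.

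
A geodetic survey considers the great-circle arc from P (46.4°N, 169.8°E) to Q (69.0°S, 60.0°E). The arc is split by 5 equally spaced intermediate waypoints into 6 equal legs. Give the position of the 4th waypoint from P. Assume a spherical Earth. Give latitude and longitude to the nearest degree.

≈ (39°S, 128°E)

Write both endpoints as unit vectors p₁, p₂ with components (cos φ cos λ, cos φ sin λ, sin φ).
The central angle between the endpoints is δ = arccos(p₁·p₂) ≈ 2.434 rad (139.4°).
Interpolate at f = 4/6 with slerp weights a = sin((1−f)δ)/sin δ ≈ 1.115, b = sin(fδ)/sin δ ≈ 1.536.
p = a·p₁ + b·p₂ ≈ (-0.482, 0.613, -0.626); φ = arcsin(p_z) ≈ -38.78°, λ = atan2(p_y, p_x) ≈ 128.17°.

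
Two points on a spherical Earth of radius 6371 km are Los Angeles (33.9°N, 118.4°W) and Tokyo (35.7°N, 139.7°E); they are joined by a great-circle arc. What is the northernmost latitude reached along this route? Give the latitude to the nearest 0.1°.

≈ 47.8°N

The great circle lies in the plane with unit normal n̂ = (p₁ × p₂)/|p₁ × p₂|.
Here n̂_z ≈ -0.671; the vertex latitude is φ_max = arccos|n̂_z| ≈ 47.8°.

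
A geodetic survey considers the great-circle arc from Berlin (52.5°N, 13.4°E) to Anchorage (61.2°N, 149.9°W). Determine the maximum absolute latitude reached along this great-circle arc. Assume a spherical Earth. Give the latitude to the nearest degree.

≈ 85°N

The great circle lies in the plane with unit normal n̂ = (p₁ × p₂)/|p₁ × p₂|.
Here n̂_z ≈ -0.093; the vertex latitude is φ_max = arccos|n̂_z| ≈ 84.7°.
Check via Clairaut: cos φ_max = |cos φ₁| · sin C = cos(52.5°)·sin(8.7°) ≈ 0.093, again giving ≈ 84.7°.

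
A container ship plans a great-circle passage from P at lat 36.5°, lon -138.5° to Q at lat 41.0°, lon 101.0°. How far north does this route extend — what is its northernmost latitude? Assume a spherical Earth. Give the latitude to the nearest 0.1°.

≈ 58.4°

The great circle lies in the plane with unit normal n̂ = (p₁ × p₂)/|p₁ × p₂|.
Here n̂_z ≈ -0.525; the vertex latitude is φ_max = arccos|n̂_z| ≈ 58.4°.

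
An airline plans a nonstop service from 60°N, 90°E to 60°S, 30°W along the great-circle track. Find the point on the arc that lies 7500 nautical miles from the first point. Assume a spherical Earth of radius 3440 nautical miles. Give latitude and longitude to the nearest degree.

≈ 43°S, 2°E

Write both endpoints as unit vectors p₁, p₂ with components (cos φ cos λ, cos φ sin λ, sin φ).
The central angle between the endpoints is δ = arccos(p₁·p₂) ≈ 2.636 rad (151.0°). The total great-circle distance is δ·R ≈ 2.636 × 3440 ≈ 9069 nmi, so the target fraction is f = 7500/9069 ≈ 0.827.
Interpolate at f ≈ 0.827 with slerp weights a = sin((1−f)δ)/sin δ ≈ 0.910, b = sin(fδ)/sin δ ≈ 1.694.
p = a·p₁ + b·p₂ ≈ (0.733, 0.031, -0.679); φ = arcsin(p_z) ≈ -42.77°, λ = atan2(p_y, p_x) ≈ 2.45°.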